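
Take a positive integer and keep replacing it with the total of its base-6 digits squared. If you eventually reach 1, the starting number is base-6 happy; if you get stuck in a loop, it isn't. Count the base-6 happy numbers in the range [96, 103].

1

96: 96 → 20 → 13 → 5 → 25 → 17 → 29 → 41 → 26 → 20  — not base-6 happy
97: 97 → 21 → 18 → 9 → 10 → 17 → 29 → 41 → 26 → 20 → 13 → 5 → 25 → 17  — not base-6 happy
98: 98 → 24 → 16 → 20 → 13 → 5 → 25 → 17 → 29 → 41 → 26 → 20  — not base-6 happy
99: 99 → 29 → 41 → 26 → 20 → 13 → 5 → 25 → 17 → 29  — not base-6 happy
100: 100 → 36 → 1  — base-6 happy
101: 101 → 45 → 11 → 26 → 20 → 13 → 5 → 25 → 17 → 29 → 41 → 26  — not base-6 happy
102: 102 → 29 → 41 → 26 → 20 → 13 → 5 → 25 → 17 → 29  — not base-6 happy
103: 103 → 30 → 25 → 17 → 29 → 41 → 26 → 20 → 13 → 5 → 25  — not base-6 happy
base-6 happy: 100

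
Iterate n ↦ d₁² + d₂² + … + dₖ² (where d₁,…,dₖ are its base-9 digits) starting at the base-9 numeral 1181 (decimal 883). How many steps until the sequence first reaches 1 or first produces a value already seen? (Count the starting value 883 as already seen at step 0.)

5

883 = (1,1,8,1)_9 → 1² + 1² + 8² + 1² = 1 + 1 + 64 + 1 = 67
67 = (7,4)_9 → 7² + 4² = 49 + 16 = 65
65 = (7,2)_9 → 7² + 2² = 49 + 4 = 53
53 = (5,8)_9 → 5² + 8² = 25 + 64 = 89
89 = (1,0,8)_9 → 1² + 0² + 8² = 1 + 0 + 64 = 65  — 65 repeats.
That took 5 steps.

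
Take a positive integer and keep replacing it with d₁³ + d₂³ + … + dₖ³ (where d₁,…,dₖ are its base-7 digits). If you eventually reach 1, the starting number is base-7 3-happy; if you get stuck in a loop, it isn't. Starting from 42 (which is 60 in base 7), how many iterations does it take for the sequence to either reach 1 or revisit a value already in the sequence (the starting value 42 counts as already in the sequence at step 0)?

42 = (6,0)_7 → 6³ + 0³ = 216 + 0 = 216
216 = (4,2,6)_7 → 4³ + 2³ + 6³ = 64 + 8 + 216 = 288
288 = (5,6,1)_7 → 5³ + 6³ + 1³ = 125 + 216 + 1 = 342
342 = (6,6,6)_7 → 6³ + 6³ + 6³ = 216 + 216 + 216 = 648
648 = (1,6,1,4)_7 → 1³ + 6³ + 1³ + 4³ = 1 + 216 + 1 + 64 = 282
282 = (5,5,2)_7 → 5³ + 5³ + 2³ = 125 + 125 + 8 = 258
258 = (5,1,6)_7 → 5³ + 1³ + 6³ = 125 + 1 + 216 = 342  — 342 repeats.
That took 7 steps.

7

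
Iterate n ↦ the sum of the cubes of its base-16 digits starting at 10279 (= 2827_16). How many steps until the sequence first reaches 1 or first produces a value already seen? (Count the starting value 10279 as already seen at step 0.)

10279 = (2,8,2,7)_16 → 871
871 = (3,6,7)_16 → 586
586 = (2,4,10)_16 → 1072
1072 = (4,3,0)_16 → 91
91 = (5,11)_16 → 1456
1456 = (5,11,0)_16 → 1456  — 1456 repeats.
That took 6 steps.

6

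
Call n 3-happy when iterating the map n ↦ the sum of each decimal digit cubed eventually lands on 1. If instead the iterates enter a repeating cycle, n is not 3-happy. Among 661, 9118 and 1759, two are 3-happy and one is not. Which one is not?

661: 661 → 433 → 118 → 514 → 190 → 730 → 370 → 370  — repeats 370 (not 3-happy)
9118: 9118 → 1243 → 100 → 1  — reaches 1 (3-happy)
1759: 1759 → 1198 → 1243 → 100 → 1  — reaches 1 (3-happy)

661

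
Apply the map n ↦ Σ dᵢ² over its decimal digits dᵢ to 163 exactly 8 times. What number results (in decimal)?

20

163 → 1² + 6² + 3² = 46
46 → 4² + 6² = 52
52 → 5² + 2² = 29
29 → 2² + 9² = 85
85 → 8² + 5² = 89
89 → 8² + 9² = 145
145 → 1² + 4² + 5² = 42
42 → 4² + 2² = 20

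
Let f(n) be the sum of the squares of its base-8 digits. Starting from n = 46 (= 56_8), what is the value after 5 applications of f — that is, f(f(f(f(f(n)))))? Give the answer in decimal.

46 = (5,6)_8 → 61
61 = (7,5)_8 → 74
74 = (1,1,2)_8 → 6
6 = (6)_8 → 36
36 = (4,4)_8 → 32

32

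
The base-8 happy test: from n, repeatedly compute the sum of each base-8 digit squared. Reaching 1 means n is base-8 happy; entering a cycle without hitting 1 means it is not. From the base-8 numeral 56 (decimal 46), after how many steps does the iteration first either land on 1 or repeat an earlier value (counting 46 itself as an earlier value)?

8

46 = (5,6)_8 → 5² + 6² = 25 + 36 = 61
61 = (7,5)_8 → 7² + 5² = 49 + 25 = 74
74 = (1,1,2)_8 → 1² + 1² + 2² = 1 + 1 + 4 = 6
6 = (6)_8 → 6² = 36
36 = (4,4)_8 → 4² + 4² = 16 + 16 = 32
32 = (4,0)_8 → 4² + 0² = 16 + 0 = 16
16 = (2,0)_8 → 2² + 0² = 4 + 0 = 4
4 = (4)_8 → 4² = 16  — 16 repeats.
That took 8 steps.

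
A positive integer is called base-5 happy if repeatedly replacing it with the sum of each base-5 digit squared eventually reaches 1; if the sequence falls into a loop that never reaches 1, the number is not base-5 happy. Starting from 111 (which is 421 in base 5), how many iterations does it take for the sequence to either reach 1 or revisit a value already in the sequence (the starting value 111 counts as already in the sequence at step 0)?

4

111 = (4,2,1)_5 → 4² + 2² + 1² = 16 + 4 + 1 = 21
21 = (4,1)_5 → 4² + 1² = 16 + 1 = 17
17 = (3,2)_5 → 3² + 2² = 9 + 4 = 13
13 = (2,3)_5 → 2² + 3² = 4 + 9 = 13  — 13 repeats.
That took 4 steps.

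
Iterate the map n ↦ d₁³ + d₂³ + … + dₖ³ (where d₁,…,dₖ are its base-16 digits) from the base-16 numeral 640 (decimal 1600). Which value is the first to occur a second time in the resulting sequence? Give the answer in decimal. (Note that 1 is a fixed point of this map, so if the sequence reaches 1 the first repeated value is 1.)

1600 = (6,4,0)_16 → 280
280 = (1,1,8)_16 → 514
514 = (2,0,2)_16 → 16
16 = (1,0)_16 → 1  — reached the fixed point 1.
1 → 1, so 1 is the first repeated value.

1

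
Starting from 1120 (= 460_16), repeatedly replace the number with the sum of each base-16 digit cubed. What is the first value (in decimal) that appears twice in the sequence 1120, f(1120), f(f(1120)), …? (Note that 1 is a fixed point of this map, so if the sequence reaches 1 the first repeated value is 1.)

1120 = (4,6,0)_16 → 4³ + 6³ + 0³ = 64 + 216 + 0 = 280
280 = (1,1,8)_16 → 1³ + 1³ + 8³ = 1 + 1 + 512 = 514
514 = (2,0,2)_16 → 2³ + 0³ + 2³ = 8 + 0 + 8 = 16
16 = (1,0)_16 → 1³ + 0³ = 1 + 0 = 1  — reached the fixed point 1.
1 → 1, so 1 is the first repeated value.

1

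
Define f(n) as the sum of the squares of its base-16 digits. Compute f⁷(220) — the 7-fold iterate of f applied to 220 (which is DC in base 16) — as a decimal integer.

169

220 = (13,12)_16 → 13² + 12² = 313
313 = (1,3,9)_16 → 1² + 3² + 9² = 91
91 = (5,11)_16 → 5² + 11² = 146
146 = (9,2)_16 → 9² + 2² = 85
85 = (5,5)_16 → 5² + 5² = 50
50 = (3,2)_16 → 3² + 2² = 13
13 = (13)_16 → 13² = 169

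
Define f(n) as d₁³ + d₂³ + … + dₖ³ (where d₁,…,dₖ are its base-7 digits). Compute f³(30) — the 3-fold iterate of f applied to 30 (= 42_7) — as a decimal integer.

30 = (4,2)_7 → 4³ + 2³ = 72
72 = (1,3,2)_7 → 1³ + 3³ + 2³ = 36
36 = (5,1)_7 → 5³ + 1³ = 126

126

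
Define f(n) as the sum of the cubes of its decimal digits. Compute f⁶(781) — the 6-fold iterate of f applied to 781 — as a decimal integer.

730

781 → 856
856 → 853
853 → 664
664 → 496
496 → 1009
1009 → 730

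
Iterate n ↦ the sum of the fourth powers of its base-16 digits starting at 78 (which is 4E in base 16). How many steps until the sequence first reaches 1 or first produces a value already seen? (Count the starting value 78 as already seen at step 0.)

14

78 = (4,14)_16 → 38672
38672 = (9,7,1,0)_16 → 8963
8963 = (2,3,0,3)_16 → 178
178 = (11,2)_16 → 14657
14657 = (3,9,4,1)_16 → 6899
6899 = (1,10,15,3)_16 → 60707
60707 = (14,13,2,3)_16 → 67074
67074 = (1,0,6,0,2)_16 → 1313
1313 = (5,2,1)_16 → 642
642 = (2,8,2)_16 → 4128
4128 = (1,0,2,0)_16 → 17
17 = (1,1)_16 → 2
2 = (2)_16 → 16
16 = (1,0)_16 → 1  — reached 1.
That took 14 steps.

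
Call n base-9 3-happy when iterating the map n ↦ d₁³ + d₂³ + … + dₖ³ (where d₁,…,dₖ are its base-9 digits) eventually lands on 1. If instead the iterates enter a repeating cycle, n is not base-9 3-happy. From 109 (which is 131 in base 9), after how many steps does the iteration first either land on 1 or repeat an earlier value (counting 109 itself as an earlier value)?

7

109 = (1,3,1)_9 → 1³ + 3³ + 1³ = 29
29 = (3,2)_9 → 3³ + 2³ = 35
35 = (3,8)_9 → 3³ + 8³ = 539
539 = (6,5,8)_9 → 6³ + 5³ + 8³ = 853
853 = (1,1,4,7)_9 → 1³ + 1³ + 4³ + 7³ = 409
409 = (5,0,4)_9 → 5³ + 0³ + 4³ = 189
189 = (2,3,0)_9 → 2³ + 3³ + 0³ = 35  — 35 repeats.
That took 7 steps.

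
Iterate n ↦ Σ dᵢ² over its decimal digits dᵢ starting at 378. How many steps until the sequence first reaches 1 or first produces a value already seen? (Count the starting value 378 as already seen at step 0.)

14

378 → 3² + 7² + 8² = 9 + 49 + 64 = 122
122 → 1² + 2² + 2² = 1 + 4 + 4 = 9
9 → 9² = 81
81 → 8² + 1² = 64 + 1 = 65
65 → 6² + 5² = 36 + 25 = 61
61 → 6² + 1² = 36 + 1 = 37
37 → 3² + 7² = 9 + 49 = 58
58 → 5² + 8² = 25 + 64 = 89
89 → 8² + 9² = 64 + 81 = 145
145 → 1² + 4² + 5² = 1 + 16 + 25 = 42
42 → 4² + 2² = 16 + 4 = 20
20 → 2² + 0² = 4 + 0 = 4
4 → 4² = 16
16 → 1² + 6² = 1 + 36 = 37  — 37 repeats.
That took 14 steps.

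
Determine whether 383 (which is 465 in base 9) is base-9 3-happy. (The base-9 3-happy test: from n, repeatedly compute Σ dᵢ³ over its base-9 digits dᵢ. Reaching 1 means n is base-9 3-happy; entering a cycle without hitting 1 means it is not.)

base-9 3-happy

383 = (4,6,5)_9 → 4³ + 6³ + 5³ = 405
405 = (5,0,0)_9 → 5³ + 0³ + 0³ = 125
125 = (1,4,8)_9 → 1³ + 4³ + 8³ = 577
577 = (7,1,1)_9 → 7³ + 1³ + 1³ = 345
345 = (4,2,3)_9 → 4³ + 2³ + 3³ = 99
99 = (1,2,0)_9 → 1³ + 2³ + 0³ = 9
9 = (1,0)_9 → 1³ + 0³ = 1  — reached 1.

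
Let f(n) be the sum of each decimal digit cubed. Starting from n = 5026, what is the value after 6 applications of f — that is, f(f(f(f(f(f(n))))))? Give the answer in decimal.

5026 → 5³ + 0³ + 2³ + 6³ = 349
349 → 3³ + 4³ + 9³ = 820
820 → 8³ + 2³ + 0³ = 520
520 → 5³ + 2³ + 0³ = 133
133 → 1³ + 3³ + 3³ = 55
55 → 5³ + 5³ = 250

250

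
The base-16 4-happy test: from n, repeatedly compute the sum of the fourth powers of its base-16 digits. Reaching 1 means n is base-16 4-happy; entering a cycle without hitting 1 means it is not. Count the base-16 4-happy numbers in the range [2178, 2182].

4

2178: 2178 → 8208 → 17 → 2 → 16 → 1  — base-16 4-happy
2179: 2179 → 8273 → 642 → 4128 → 17 → 2 → 16 → 1  — base-16 4-happy
2180: 2180 → 8448 → 17 → 2 → 16 → 1  — base-16 4-happy
2181: 2181 → 8817 → 2434 → 10673 → 21219 → 39138 → 49089 → 86003 → 101588 → 53650 → 35139 → 10994 → 60657 → 109778 → 59314 → 55474 → 47314 → 47314  — not base-16 4-happy
2182: 2182 → 9488 → 642 → 4128 → 17 → 2 → 16 → 1  — base-16 4-happy
base-16 4-happy: 2178, 2179, 2180, 2182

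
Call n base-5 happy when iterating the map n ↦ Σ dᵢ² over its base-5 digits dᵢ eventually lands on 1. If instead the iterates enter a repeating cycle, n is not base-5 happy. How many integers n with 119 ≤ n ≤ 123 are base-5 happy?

119: 119 → 41 → 11 → 5 → 1  — base-5 happy
120: 120 → 32 → 6 → 2 → 4 → 16 → 10 → 4  — not base-5 happy
121: 121 → 33 → 11 → 5 → 1  — base-5 happy
122: 122 → 36 → 6 → 2 → 4 → 16 → 10 → 4  — not base-5 happy
123: 123 → 41 → 11 → 5 → 1  — base-5 happy
base-5 happy: 119, 121, 123

3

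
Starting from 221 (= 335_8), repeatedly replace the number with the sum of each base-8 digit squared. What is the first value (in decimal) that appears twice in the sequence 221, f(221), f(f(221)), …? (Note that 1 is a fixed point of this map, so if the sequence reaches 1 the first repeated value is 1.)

20

221 = (3,3,5)_8 → 3² + 3² + 5² = 43
43 = (5,3)_8 → 5² + 3² = 34
34 = (4,2)_8 → 4² + 2² = 20
20 = (2,4)_8 → 2² + 4² = 20  — 20 already appeared earlier.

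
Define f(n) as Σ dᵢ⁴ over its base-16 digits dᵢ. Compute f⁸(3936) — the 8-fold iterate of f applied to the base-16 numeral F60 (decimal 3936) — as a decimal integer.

3936 = (15,6,0)_16 → 15⁴ + 6⁴ + 0⁴ = 50625 + 1296 + 0 = 51921
51921 = (12,10,13,1)_16 → 12⁴ + 10⁴ + 13⁴ + 1⁴ = 20736 + 10000 + 28561 + 1 = 59298
59298 = (14,7,10,2)_16 → 14⁴ + 7⁴ + 10⁴ + 2⁴ = 38416 + 2401 + 10000 + 16 = 50833
50833 = (12,6,9,1)_16 → 12⁴ + 6⁴ + 9⁴ + 1⁴ = 20736 + 1296 + 6561 + 1 = 28594
28594 = (6,15,11,2)_16 → 6⁴ + 15⁴ + 11⁴ + 2⁴ = 1296 + 50625 + 14641 + 16 = 66578
66578 = (1,0,4,1,2)_16 → 1⁴ + 0⁴ + 4⁴ + 1⁴ + 2⁴ = 1 + 0 + 256 + 1 + 16 = 274
274 = (1,1,2)_16 → 1⁴ + 1⁴ + 2⁴ = 1 + 1 + 16 = 18
18 = (1,2)_16 → 1⁴ + 2⁴ = 1 + 16 = 17

17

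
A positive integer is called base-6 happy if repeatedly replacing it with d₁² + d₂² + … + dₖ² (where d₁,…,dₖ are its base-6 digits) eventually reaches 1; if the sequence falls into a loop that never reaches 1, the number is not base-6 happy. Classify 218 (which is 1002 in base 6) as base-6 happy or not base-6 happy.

218 = (1,0,0,2)_6 → 1² + 0² + 0² + 2² = 1 + 0 + 0 + 4 = 5
5 = (5)_6 → 5² = 25
25 = (4,1)_6 → 4² + 1² = 16 + 1 = 17
17 = (2,5)_6 → 2² + 5² = 4 + 25 = 29
29 = (4,5)_6 → 4² + 5² = 16 + 25 = 41
41 = (1,0,5)_6 → 1² + 0² + 5² = 1 + 0 + 25 = 26
26 = (4,2)_6 → 4² + 2² = 16 + 4 = 20
20 = (3,2)_6 → 3² + 2² = 9 + 4 = 13
13 = (2,1)_6 → 2² + 1² = 4 + 1 = 5  — 5 already seen; the sequence cycles without reaching 1.

not base-6 happy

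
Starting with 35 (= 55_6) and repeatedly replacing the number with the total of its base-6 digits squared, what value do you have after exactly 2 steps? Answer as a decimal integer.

35 = (5,5)_6 → 50
50 = (1,2,2)_6 → 9

9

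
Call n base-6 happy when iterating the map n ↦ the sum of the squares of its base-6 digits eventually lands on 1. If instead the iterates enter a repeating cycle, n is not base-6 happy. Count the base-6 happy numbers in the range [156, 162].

1

156: 156 → 20 → 13 → 5 → 25 → 17 → 29 → 41 → 26 → 20  — not base-6 happy
157: 157 → 21 → 18 → 9 → 10 → 17 → 29 → 41 → 26 → 20 → 13 → 5 → 25 → 17  — not base-6 happy
158: 158 → 24 → 16 → 20 → 13 → 5 → 25 → 17 → 29 → 41 → 26 → 20  — not base-6 happy
159: 159 → 29 → 41 → 26 → 20 → 13 → 5 → 25 → 17 → 29  — not base-6 happy
160: 160 → 36 → 1  — base-6 happy
161: 161 → 45 → 11 → 26 → 20 → 13 → 5 → 25 → 17 → 29 → 41 → 26  — not base-6 happy
162: 162 → 25 → 17 → 29 → 41 → 26 → 20 → 13 → 5 → 25  — not base-6 happy
base-6 happy: 160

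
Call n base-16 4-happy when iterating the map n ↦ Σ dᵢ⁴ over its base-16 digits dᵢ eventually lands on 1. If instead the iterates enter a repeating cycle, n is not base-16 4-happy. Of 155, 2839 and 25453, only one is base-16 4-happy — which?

25453

155: 155 → 21202 → 29218 → 2449 → 13123 → 499 → 50707 → 22114 → 3233 → 30737 → 6499 → 7939 → 50707  — repeats 50707 (not base-16 4-happy)
2839: 2839 → 17043 → 6914 → 14658 → 6914  — repeats 6914 (not base-16 4-happy)
25453: 25453 → 31234 → 12417 → 4178 → 642 → 4128 → 17 → 2 → 16 → 1  — reaches 1 (base-16 4-happy)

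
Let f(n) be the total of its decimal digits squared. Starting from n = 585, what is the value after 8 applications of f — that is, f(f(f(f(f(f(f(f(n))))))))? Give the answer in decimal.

145

585 → 5² + 8² + 5² = 25 + 64 + 25 = 114
114 → 1² + 1² + 4² = 1 + 1 + 16 = 18
18 → 1² + 8² = 1 + 64 = 65
65 → 6² + 5² = 36 + 25 = 61
61 → 6² + 1² = 36 + 1 = 37
37 → 3² + 7² = 9 + 49 = 58
58 → 5² + 8² = 25 + 64 = 89
89 → 8² + 9² = 64 + 81 = 145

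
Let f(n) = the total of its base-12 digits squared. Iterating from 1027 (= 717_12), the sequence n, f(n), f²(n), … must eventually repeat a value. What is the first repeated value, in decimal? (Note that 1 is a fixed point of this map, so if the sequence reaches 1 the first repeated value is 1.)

100

1027 = (7,1,7)_12 → 99
99 = (8,3)_12 → 73
73 = (6,1)_12 → 37
37 = (3,1)_12 → 10
10 = (10)_12 → 100
100 = (8,4)_12 → 80
80 = (6,8)_12 → 100  — 100 already appeared earlier.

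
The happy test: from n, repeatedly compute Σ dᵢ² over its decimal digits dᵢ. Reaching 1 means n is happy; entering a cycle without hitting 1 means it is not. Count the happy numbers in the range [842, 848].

842: 842 → 84 → 80 → 64 → 52 → 29 → 85 → 89 → 145 → 42 → 20 → 4 → 16 → 37 → 58 → 89  — not happy
843: 843 → 89 → 145 → 42 → 20 → 4 → 16 → 37 → 58 → 89  — not happy
844: 844 → 96 → 117 → 51 → 26 → 40 → 16 → 37 → 58 → 89 → 145 → 42 → 20 → 4 → 16  — not happy
845: 845 → 105 → 26 → 40 → 16 → 37 → 58 → 89 → 145 → 42 → 20 → 4 → 16  — not happy
846: 846 → 116 → 38 → 73 → 58 → 89 → 145 → 42 → 20 → 4 → 16 → 37 → 58  — not happy
847: 847 → 129 → 86 → 100 → 1  — happy
848: 848 → 144 → 33 → 18 → 65 → 61 → 37 → 58 → 89 → 145 → 42 → 20 → 4 → 16 → 37  — not happy
happy: 847

1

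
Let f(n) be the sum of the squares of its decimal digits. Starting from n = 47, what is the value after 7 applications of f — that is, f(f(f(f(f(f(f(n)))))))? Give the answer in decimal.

47 → 4² + 7² = 16 + 49 = 65
65 → 6² + 5² = 36 + 25 = 61
61 → 6² + 1² = 36 + 1 = 37
37 → 3² + 7² = 9 + 49 = 58
58 → 5² + 8² = 25 + 64 = 89
89 → 8² + 9² = 64 + 81 = 145
145 → 1² + 4² + 5² = 1 + 16 + 25 = 42

42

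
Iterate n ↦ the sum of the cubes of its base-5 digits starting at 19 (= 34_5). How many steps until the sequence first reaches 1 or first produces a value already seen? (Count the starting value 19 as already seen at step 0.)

19 = (3,4)_5 → 91
91 = (3,3,1)_5 → 55
55 = (2,1,0)_5 → 9
9 = (1,4)_5 → 65
65 = (2,3,0)_5 → 35
35 = (1,2,0)_5 → 9  — 9 repeats.
That took 6 steps.

6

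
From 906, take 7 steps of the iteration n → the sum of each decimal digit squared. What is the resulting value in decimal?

906 → 117
117 → 51
51 → 26
26 → 40
40 → 16
16 → 37
37 → 58

58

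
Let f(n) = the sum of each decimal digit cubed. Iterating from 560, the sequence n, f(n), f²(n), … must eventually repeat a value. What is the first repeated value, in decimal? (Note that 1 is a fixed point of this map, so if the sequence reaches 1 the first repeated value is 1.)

371

560 → 5³ + 6³ + 0³ = 341
341 → 3³ + 4³ + 1³ = 92
92 → 9³ + 2³ = 737
737 → 7³ + 3³ + 7³ = 713
713 → 7³ + 1³ + 3³ = 371
371 → 3³ + 7³ + 1³ = 371  — 371 already appeared earlier.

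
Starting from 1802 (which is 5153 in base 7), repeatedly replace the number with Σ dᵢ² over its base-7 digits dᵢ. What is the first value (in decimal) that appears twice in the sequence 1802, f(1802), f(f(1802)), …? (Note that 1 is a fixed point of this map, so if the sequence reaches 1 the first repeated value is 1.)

1802 = (5,1,5,3)_7 → 5² + 1² + 5² + 3² = 60
60 = (1,1,4)_7 → 1² + 1² + 4² = 18
18 = (2,4)_7 → 2² + 4² = 20
20 = (2,6)_7 → 2² + 6² = 40
40 = (5,5)_7 → 5² + 5² = 50
50 = (1,0,1)_7 → 1² + 0² + 1² = 2
2 = (2)_7 → 2² = 4
4 = (4)_7 → 4² = 16
16 = (2,2)_7 → 2² + 2² = 8
8 = (1,1)_7 → 1² + 1² = 2  — 2 already appeared earlier.

2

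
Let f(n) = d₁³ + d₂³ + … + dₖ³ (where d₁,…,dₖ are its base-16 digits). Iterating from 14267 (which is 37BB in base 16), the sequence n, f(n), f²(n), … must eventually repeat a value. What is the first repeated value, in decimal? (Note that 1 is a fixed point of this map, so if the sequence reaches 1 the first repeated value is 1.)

14267 = (3,7,11,11)_16 → 3³ + 7³ + 11³ + 11³ = 3032
3032 = (11,13,8)_16 → 11³ + 13³ + 8³ = 4040
4040 = (15,12,8)_16 → 15³ + 12³ + 8³ = 5615
5615 = (1,5,14,15)_16 → 1³ + 5³ + 14³ + 15³ = 6245
6245 = (1,8,6,5)_16 → 1³ + 8³ + 6³ + 5³ = 854
854 = (3,5,6)_16 → 3³ + 5³ + 6³ = 368
368 = (1,7,0)_16 → 1³ + 7³ + 0³ = 344
344 = (1,5,8)_16 → 1³ + 5³ + 8³ = 638
638 = (2,7,14)_16 → 2³ + 7³ + 14³ = 3095
3095 = (12,1,7)_16 → 12³ + 1³ + 7³ = 2072
2072 = (8,1,8)_16 → 8³ + 1³ + 8³ = 1025
1025 = (4,0,1)_16 → 4³ + 0³ + 1³ = 65
65 = (4,1)_16 → 4³ + 1³ = 65  — 65 already appeared earlier.

65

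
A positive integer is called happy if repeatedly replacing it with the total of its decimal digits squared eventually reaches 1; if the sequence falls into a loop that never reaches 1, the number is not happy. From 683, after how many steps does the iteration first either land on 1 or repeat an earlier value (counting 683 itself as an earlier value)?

5

683 → 6² + 8² + 3² = 109
109 → 1² + 0² + 9² = 82
82 → 8² + 2² = 68
68 → 6² + 8² = 100
100 → 1² + 0² + 0² = 1  — reached 1.
That took 5 steps.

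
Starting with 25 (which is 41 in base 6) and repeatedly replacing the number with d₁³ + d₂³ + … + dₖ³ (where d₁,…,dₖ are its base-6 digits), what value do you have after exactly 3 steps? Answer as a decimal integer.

25 = (4,1)_6 → 4³ + 1³ = 64 + 1 = 65
65 = (1,4,5)_6 → 1³ + 4³ + 5³ = 1 + 64 + 125 = 190
190 = (5,1,4)_6 → 5³ + 1³ + 4³ = 125 + 1 + 64 = 190

190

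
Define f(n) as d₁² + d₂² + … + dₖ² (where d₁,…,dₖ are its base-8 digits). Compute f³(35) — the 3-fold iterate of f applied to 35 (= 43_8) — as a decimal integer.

35 = (4,3)_8 → 4² + 3² = 25
25 = (3,1)_8 → 3² + 1² = 10
10 = (1,2)_8 → 1² + 2² = 5

5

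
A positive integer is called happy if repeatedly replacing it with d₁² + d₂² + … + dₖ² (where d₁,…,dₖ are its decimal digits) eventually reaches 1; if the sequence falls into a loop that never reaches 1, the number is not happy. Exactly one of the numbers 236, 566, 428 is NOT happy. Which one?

236: 236 → 49 → 97 → 130 → 10 → 1  — reaches 1 (happy)
566: 566 → 97 → 130 → 10 → 1  — reaches 1 (happy)
428: 428 → 84 → 80 → 64 → 52 → 29 → 85 → 89 → 145 → 42 → 20 → 4 → 16 → 37 → 58 → 89  — repeats 89 (not happy)

428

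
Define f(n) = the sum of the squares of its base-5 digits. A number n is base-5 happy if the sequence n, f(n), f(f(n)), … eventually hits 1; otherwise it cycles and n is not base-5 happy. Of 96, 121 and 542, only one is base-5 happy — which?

96: 96 → 26 → 2 → 4 → 16 → 10 → 4  — repeats 4 (not base-5 happy)
121: 121 → 33 → 11 → 5 → 1  — reaches 1 (base-5 happy)
542: 542 → 30 → 2 → 4 → 16 → 10 → 4  — repeats 4 (not base-5 happy)

121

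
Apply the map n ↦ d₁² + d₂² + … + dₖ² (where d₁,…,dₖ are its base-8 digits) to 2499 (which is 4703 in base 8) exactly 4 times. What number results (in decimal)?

32

2499 = (4,7,0,3)_8 → 4² + 7² + 0² + 3² = 16 + 49 + 0 + 9 = 74
74 = (1,1,2)_8 → 1² + 1² + 2² = 1 + 1 + 4 = 6
6 = (6)_8 → 6² = 36
36 = (4,4)_8 → 4² + 4² = 16 + 16 = 32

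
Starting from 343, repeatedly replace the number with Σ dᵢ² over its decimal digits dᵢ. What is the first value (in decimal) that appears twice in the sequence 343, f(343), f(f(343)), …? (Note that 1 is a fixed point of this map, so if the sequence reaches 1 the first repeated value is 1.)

343 → 3² + 4² + 3² = 34
34 → 3² + 4² = 25
25 → 2² + 5² = 29
29 → 2² + 9² = 85
85 → 8² + 5² = 89
89 → 8² + 9² = 145
145 → 1² + 4² + 5² = 42
42 → 4² + 2² = 20
20 → 2² + 0² = 4
4 → 4² = 16
16 → 1² + 6² = 37
37 → 3² + 7² = 58
58 → 5² + 8² = 89  — 89 already appeared earlier.

89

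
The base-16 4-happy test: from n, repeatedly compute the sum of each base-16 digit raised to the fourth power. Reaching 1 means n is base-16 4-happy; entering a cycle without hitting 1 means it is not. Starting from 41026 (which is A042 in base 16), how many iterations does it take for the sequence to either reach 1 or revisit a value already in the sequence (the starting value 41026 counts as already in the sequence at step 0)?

41026 = (10,0,4,2)_16 → 10272
10272 = (2,8,2,0)_16 → 4128
4128 = (1,0,2,0)_16 → 17
17 = (1,1)_16 → 2
2 = (2)_16 → 16
16 = (1,0)_16 → 1  — reached 1.
That took 6 steps.

6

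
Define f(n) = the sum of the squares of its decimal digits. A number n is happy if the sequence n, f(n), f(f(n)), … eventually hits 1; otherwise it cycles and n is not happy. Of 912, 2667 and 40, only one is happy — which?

912

912: 912 → 86 → 100 → 1  — reaches 1 (happy)
2667: 2667 → 125 → 30 → 9 → 81 → 65 → 61 → 37 → 58 → 89 → 145 → 42 → 20 → 4 → 16 → 37  — repeats 37 (not happy)
40: 40 → 16 → 37 → 58 → 89 → 145 → 42 → 20 → 4 → 16  — repeats 16 (not happy)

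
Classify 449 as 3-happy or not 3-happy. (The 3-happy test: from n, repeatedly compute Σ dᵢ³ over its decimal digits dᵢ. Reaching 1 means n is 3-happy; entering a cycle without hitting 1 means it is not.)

449 → 4³ + 4³ + 9³ = 64 + 64 + 729 = 857
857 → 8³ + 5³ + 7³ = 512 + 125 + 343 = 980
980 → 9³ + 8³ + 0³ = 729 + 512 + 0 = 1241
1241 → 1³ + 2³ + 4³ + 1³ = 1 + 8 + 64 + 1 = 74
74 → 7³ + 4³ = 343 + 64 = 407
407 → 4³ + 0³ + 7³ = 64 + 0 + 343 = 407  — 407 already seen; the sequence cycles without reaching 1.

not 3-happy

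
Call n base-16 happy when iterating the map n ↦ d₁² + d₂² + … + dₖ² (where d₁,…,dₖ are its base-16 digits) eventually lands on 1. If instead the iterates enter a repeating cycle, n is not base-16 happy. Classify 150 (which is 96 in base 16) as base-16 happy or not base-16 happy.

150 = (9,6)_16 → 9² + 6² = 81 + 36 = 117
117 = (7,5)_16 → 7² + 5² = 49 + 25 = 74
74 = (4,10)_16 → 4² + 10² = 16 + 100 = 116
116 = (7,4)_16 → 7² + 4² = 49 + 16 = 65
65 = (4,1)_16 → 4² + 1² = 16 + 1 = 17
17 = (1,1)_16 → 1² + 1² = 1 + 1 = 2
2 = (2)_16 → 2² = 4
4 = (4)_16 → 4² = 16
16 = (1,0)_16 → 1² + 0² = 1 + 0 = 1  — reached 1.

base-16 happy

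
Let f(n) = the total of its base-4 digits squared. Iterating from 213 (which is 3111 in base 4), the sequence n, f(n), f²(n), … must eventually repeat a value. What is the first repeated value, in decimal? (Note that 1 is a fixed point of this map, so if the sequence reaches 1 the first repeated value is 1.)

1

213 = (3,1,1,1)_4 → 3² + 1² + 1² + 1² = 9 + 1 + 1 + 1 = 12
12 = (3,0)_4 → 3² + 0² = 9 + 0 = 9
9 = (2,1)_4 → 2² + 1² = 4 + 1 = 5
5 = (1,1)_4 → 1² + 1² = 1 + 1 = 2
2 = (2)_4 → 2² = 4
4 = (1,0)_4 → 1² + 0² = 1 + 0 = 1  — reached the fixed point 1.
1 → 1, so 1 is the first repeated value.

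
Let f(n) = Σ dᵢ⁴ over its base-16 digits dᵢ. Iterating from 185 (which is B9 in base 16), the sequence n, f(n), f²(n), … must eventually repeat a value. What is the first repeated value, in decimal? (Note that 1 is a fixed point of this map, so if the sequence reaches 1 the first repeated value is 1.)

50707

185 = (11,9)_16 → 11⁴ + 9⁴ = 21202
21202 = (5,2,13,2)_16 → 5⁴ + 2⁴ + 13⁴ + 2⁴ = 29218
29218 = (7,2,2,2)_16 → 7⁴ + 2⁴ + 2⁴ + 2⁴ = 2449
2449 = (9,9,1)_16 → 9⁴ + 9⁴ + 1⁴ = 13123
13123 = (3,3,4,3)_16 → 3⁴ + 3⁴ + 4⁴ + 3⁴ = 499
499 = (1,15,3)_16 → 1⁴ + 15⁴ + 3⁴ = 50707
50707 = (12,6,1,3)_16 → 12⁴ + 6⁴ + 1⁴ + 3⁴ = 22114
22114 = (5,6,6,2)_16 → 5⁴ + 6⁴ + 6⁴ + 2⁴ = 3233
3233 = (12,10,1)_16 → 12⁴ + 10⁴ + 1⁴ = 30737
30737 = (7,8,1,1)_16 → 7⁴ + 8⁴ + 1⁴ + 1⁴ = 6499
6499 = (1,9,6,3)_16 → 1⁴ + 9⁴ + 6⁴ + 3⁴ = 7939
7939 = (1,15,0,3)_16 → 1⁴ + 15⁴ + 0⁴ + 3⁴ = 50707  — 50707 already appeared earlier.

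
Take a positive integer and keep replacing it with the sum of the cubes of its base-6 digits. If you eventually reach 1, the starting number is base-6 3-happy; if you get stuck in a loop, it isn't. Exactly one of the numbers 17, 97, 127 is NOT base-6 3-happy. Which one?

97

17: 17 → 133 → 92 → 43 → 3 → 27 → 91 → 36 → 1  — reaches 1 (base-6 3-happy)
97: 97 → 73 → 9 → 28 → 128 → 62 → 73  — repeats 73 (not base-6 3-happy)
127: 127 → 55 → 29 → 189 → 153 → 92 → 43 → 3 → 27 → 91 → 36 → 1  — reaches 1 (base-6 3-happy)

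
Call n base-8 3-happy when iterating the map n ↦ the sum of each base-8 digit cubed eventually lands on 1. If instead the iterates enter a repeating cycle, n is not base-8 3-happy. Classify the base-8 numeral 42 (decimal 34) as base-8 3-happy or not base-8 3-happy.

34 = (4,2)_8 → 72
72 = (1,1,0)_8 → 2
2 = (2)_8 → 8
8 = (1,0)_8 → 1  — reached 1.

base-8 3-happy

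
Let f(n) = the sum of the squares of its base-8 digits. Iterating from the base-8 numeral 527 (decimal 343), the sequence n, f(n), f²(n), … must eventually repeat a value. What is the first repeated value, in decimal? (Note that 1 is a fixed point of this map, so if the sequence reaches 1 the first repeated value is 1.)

52

343 = (5,2,7)_8 → 5² + 2² + 7² = 25 + 4 + 49 = 78
78 = (1,1,6)_8 → 1² + 1² + 6² = 1 + 1 + 36 = 38
38 = (4,6)_8 → 4² + 6² = 16 + 36 = 52
52 = (6,4)_8 → 6² + 4² = 36 + 16 = 52  — 52 already appeared earlier.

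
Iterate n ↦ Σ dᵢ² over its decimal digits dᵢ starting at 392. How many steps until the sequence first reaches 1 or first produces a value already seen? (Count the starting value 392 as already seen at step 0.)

5

392 → 3² + 9² + 2² = 9 + 81 + 4 = 94
94 → 9² + 4² = 81 + 16 = 97
97 → 9² + 7² = 81 + 49 = 130
130 → 1² + 3² + 0² = 1 + 9 + 0 = 10
10 → 1² + 0² = 1 + 0 = 1  — reached 1.
That took 5 steps.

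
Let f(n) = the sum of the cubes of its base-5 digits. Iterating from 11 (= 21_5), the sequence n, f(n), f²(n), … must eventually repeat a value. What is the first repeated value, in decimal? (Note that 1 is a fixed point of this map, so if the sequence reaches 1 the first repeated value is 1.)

9

11 = (2,1)_5 → 2³ + 1³ = 9
9 = (1,4)_5 → 1³ + 4³ = 65
65 = (2,3,0)_5 → 2³ + 3³ + 0³ = 35
35 = (1,2,0)_5 → 1³ + 2³ + 0³ = 9  — 9 already appeared earlier.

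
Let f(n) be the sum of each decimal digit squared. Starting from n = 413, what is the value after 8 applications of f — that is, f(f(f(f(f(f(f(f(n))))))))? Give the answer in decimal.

42

413 → 26
26 → 40
40 → 16
16 → 37
37 → 58
58 → 89
89 → 145
145 → 42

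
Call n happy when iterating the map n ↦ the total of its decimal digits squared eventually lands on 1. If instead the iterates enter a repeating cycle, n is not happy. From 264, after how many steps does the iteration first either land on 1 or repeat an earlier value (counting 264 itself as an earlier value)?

11

264 → 2² + 6² + 4² = 56
56 → 5² + 6² = 61
61 → 6² + 1² = 37
37 → 3² + 7² = 58
58 → 5² + 8² = 89
89 → 8² + 9² = 145
145 → 1² + 4² + 5² = 42
42 → 4² + 2² = 20
20 → 2² + 0² = 4
4 → 4² = 16
16 → 1² + 6² = 37  — 37 repeats.
That took 11 steps.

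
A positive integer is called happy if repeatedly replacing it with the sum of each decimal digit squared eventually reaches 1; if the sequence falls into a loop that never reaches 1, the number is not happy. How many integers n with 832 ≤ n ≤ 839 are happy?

2

832: 832 → 77 → 98 → 145 → 42 → 20 → 4 → 16 → 37 → 58 → 89 → 145  — not happy
833: 833 → 82 → 68 → 100 → 1  — happy
834: 834 → 89 → 145 → 42 → 20 → 4 → 16 → 37 → 58 → 89  — not happy
835: 835 → 98 → 145 → 42 → 20 → 4 → 16 → 37 → 58 → 89 → 145  — not happy
836: 836 → 109 → 82 → 68 → 100 → 1  — happy
837: 837 → 122 → 9 → 81 → 65 → 61 → 37 → 58 → 89 → 145 → 42 → 20 → 4 → 16 → 37  — not happy
838: 838 → 137 → 59 → 106 → 37 → 58 → 89 → 145 → 42 → 20 → 4 → 16 → 37  — not happy
839: 839 → 154 → 42 → 20 → 4 → 16 → 37 → 58 → 89 → 145 → 42  — not happy
happy: 833, 836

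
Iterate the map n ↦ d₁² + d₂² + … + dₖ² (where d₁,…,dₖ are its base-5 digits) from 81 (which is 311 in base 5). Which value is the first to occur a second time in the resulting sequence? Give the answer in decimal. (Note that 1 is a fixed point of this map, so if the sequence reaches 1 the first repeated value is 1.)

1

81 = (3,1,1)_5 → 3² + 1² + 1² = 11
11 = (2,1)_5 → 2² + 1² = 5
5 = (1,0)_5 → 1² + 0² = 1  — reached the fixed point 1.
1 → 1, so 1 is the first repeated value.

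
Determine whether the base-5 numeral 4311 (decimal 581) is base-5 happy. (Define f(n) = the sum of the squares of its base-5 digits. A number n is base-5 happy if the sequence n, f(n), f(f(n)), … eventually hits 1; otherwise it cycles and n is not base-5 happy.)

581 = (4,3,1,1)_5 → 27
27 = (1,0,2)_5 → 5
5 = (1,0)_5 → 1  — reached 1.

base-5 happy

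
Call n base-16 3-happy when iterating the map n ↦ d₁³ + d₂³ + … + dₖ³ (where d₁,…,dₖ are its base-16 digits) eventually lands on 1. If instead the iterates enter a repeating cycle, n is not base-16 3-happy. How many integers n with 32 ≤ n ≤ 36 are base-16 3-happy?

1

32: 32 → 8 → 512 → 8  (repeats 8)
33: 33 → 9 → 729 → 2934 → 1890 → 567 → 378 → 1344 → 189 → 3528 → 4437 → 252 → 5103 → 6147 → 540 → 1737 → 2673 → 1344  (repeats 1344)
34: 34 → 16 → 1  (reaches 1)
35: 35 → 35  (repeats 35)
36: 36 → 72 → 576 → 72  (repeats 72)
base-16 3-happy: 34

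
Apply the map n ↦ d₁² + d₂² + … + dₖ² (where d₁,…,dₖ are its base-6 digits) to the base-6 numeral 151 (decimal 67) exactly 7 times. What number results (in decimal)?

20

67 = (1,5,1)_6 → 1² + 5² + 1² = 27
27 = (4,3)_6 → 4² + 3² = 25
25 = (4,1)_6 → 4² + 1² = 17
17 = (2,5)_6 → 2² + 5² = 29
29 = (4,5)_6 → 4² + 5² = 41
41 = (1,0,5)_6 → 1² + 0² + 5² = 26
26 = (4,2)_6 → 4² + 2² = 20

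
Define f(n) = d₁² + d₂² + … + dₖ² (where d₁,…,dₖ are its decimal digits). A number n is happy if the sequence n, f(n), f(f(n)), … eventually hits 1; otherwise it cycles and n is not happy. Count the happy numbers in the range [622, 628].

2

622: 622 → 44 → 32 → 13 → 10 → 1  — happy
623: 623 → 49 → 97 → 130 → 10 → 1  — happy
624: 624 → 56 → 61 → 37 → 58 → 89 → 145 → 42 → 20 → 4 → 16 → 37  — not happy
625: 625 → 65 → 61 → 37 → 58 → 89 → 145 → 42 → 20 → 4 → 16 → 37  — not happy
626: 626 → 76 → 85 → 89 → 145 → 42 → 20 → 4 → 16 → 37 → 58 → 89  — not happy
627: 627 → 89 → 145 → 42 → 20 → 4 → 16 → 37 → 58 → 89  — not happy
628: 628 → 104 → 17 → 50 → 25 → 29 → 85 → 89 → 145 → 42 → 20 → 4 → 16 → 37 → 58 → 89  — not happy
happy: 622, 623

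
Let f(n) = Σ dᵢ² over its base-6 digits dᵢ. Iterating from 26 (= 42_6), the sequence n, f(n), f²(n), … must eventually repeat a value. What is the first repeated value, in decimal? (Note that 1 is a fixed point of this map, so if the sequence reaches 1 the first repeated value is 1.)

26 = (4,2)_6 → 4² + 2² = 20
20 = (3,2)_6 → 3² + 2² = 13
13 = (2,1)_6 → 2² + 1² = 5
5 = (5)_6 → 5² = 25
25 = (4,1)_6 → 4² + 1² = 17
17 = (2,5)_6 → 2² + 5² = 29
29 = (4,5)_6 → 4² + 5² = 41
41 = (1,0,5)_6 → 1² + 0² + 5² = 26  — 26 already appeared earlier.

26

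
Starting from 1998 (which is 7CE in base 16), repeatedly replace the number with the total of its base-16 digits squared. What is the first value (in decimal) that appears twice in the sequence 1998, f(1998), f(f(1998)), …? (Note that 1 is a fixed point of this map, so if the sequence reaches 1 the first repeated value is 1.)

169

1998 = (7,12,14)_16 → 7² + 12² + 14² = 389
389 = (1,8,5)_16 → 1² + 8² + 5² = 90
90 = (5,10)_16 → 5² + 10² = 125
125 = (7,13)_16 → 7² + 13² = 218
218 = (13,10)_16 → 13² + 10² = 269
269 = (1,0,13)_16 → 1² + 0² + 13² = 170
170 = (10,10)_16 → 10² + 10² = 200
200 = (12,8)_16 → 12² + 8² = 208
208 = (13,0)_16 → 13² + 0² = 169
169 = (10,9)_16 → 10² + 9² = 181
181 = (11,5)_16 → 11² + 5² = 146
146 = (9,2)_16 → 9² + 2² = 85
85 = (5,5)_16 → 5² + 5² = 50
50 = (3,2)_16 → 3² + 2² = 13
13 = (13)_16 → 13² = 169  — 169 already appeared earlier.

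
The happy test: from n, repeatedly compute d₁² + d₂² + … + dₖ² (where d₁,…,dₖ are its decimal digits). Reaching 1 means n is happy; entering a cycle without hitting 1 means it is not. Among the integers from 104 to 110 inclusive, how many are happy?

104: 104 → 17 → 50 → 25 → 29 → 85 → 89 → 145 → 42 → 20 → 4 → 16 → 37 → 58 → 89  — not happy
105: 105 → 26 → 40 → 16 → 37 → 58 → 89 → 145 → 42 → 20 → 4 → 16  — not happy
106: 106 → 37 → 58 → 89 → 145 → 42 → 20 → 4 → 16 → 37  — not happy
107: 107 → 50 → 25 → 29 → 85 → 89 → 145 → 42 → 20 → 4 → 16 → 37 → 58 → 89  — not happy
108: 108 → 65 → 61 → 37 → 58 → 89 → 145 → 42 → 20 → 4 → 16 → 37  — not happy
109: 109 → 82 → 68 → 100 → 1  — happy
110: 110 → 2 → 4 → 16 → 37 → 58 → 89 → 145 → 42 → 20 → 4  — not happy
happy: 109

1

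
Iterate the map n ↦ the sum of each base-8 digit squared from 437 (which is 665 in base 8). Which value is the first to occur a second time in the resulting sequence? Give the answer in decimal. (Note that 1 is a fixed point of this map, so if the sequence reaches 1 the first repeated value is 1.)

437 = (6,6,5)_8 → 6² + 6² + 5² = 36 + 36 + 25 = 97
97 = (1,4,1)_8 → 1² + 4² + 1² = 1 + 16 + 1 = 18
18 = (2,2)_8 → 2² + 2² = 4 + 4 = 8
8 = (1,0)_8 → 1² + 0² = 1 + 0 = 1  — reached the fixed point 1.
1 → 1, so 1 is the first repeated value.

1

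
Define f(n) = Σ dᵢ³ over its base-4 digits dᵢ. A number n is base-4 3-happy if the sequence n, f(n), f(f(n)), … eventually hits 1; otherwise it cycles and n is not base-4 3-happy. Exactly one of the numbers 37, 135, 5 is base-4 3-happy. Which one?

37: 37 → 10 → 16 → 1  — reaches 1 (base-4 3-happy)
135: 135 → 36 → 9 → 9  — repeats 9 (not base-4 3-happy)
5: 5 → 2 → 8 → 8  — repeats 8 (not base-4 3-happy)

37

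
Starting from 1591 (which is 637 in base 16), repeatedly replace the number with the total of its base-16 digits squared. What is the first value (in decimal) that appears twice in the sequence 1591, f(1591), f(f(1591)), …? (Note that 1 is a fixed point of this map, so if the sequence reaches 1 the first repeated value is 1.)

169

1591 = (6,3,7)_16 → 6² + 3² + 7² = 36 + 9 + 49 = 94
94 = (5,14)_16 → 5² + 14² = 25 + 196 = 221
221 = (13,13)_16 → 13² + 13² = 169 + 169 = 338
338 = (1,5,2)_16 → 1² + 5² + 2² = 1 + 25 + 4 = 30
30 = (1,14)_16 → 1² + 14² = 1 + 196 = 197
197 = (12,5)_16 → 12² + 5² = 144 + 25 = 169
169 = (10,9)_16 → 10² + 9² = 100 + 81 = 181
181 = (11,5)_16 → 11² + 5² = 121 + 25 = 146
146 = (9,2)_16 → 9² + 2² = 81 + 4 = 85
85 = (5,5)_16 → 5² + 5² = 25 + 25 = 50
50 = (3,2)_16 → 3² + 2² = 9 + 4 = 13
13 = (13)_16 → 13² = 169  — 169 already appeared earlier.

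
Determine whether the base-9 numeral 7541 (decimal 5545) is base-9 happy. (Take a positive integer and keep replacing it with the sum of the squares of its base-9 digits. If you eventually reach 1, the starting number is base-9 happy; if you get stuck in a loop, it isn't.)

base-9 happy

5545 = (7,5,4,1)_9 → 7² + 5² + 4² + 1² = 49 + 25 + 16 + 1 = 91
91 = (1,1,1)_9 → 1² + 1² + 1² = 1 + 1 + 1 = 3
3 = (3)_9 → 3² = 9
9 = (1,0)_9 → 1² + 0² = 1 + 0 = 1  — reached 1.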